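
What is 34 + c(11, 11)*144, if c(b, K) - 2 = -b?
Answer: -1262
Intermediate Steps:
c(b, K) = 2 - b
34 + c(11, 11)*144 = 34 + (2 - 1*11)*144 = 34 + (2 - 11)*144 = 34 - 9*144 = 34 - 1296 = -1262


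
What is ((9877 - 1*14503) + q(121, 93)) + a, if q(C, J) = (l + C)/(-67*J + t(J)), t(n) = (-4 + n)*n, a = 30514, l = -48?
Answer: 52966921/2046 ≈ 25888.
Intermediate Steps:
t(n) = n*(-4 + n)
q(C, J) = (-48 + C)/(-67*J + J*(-4 + J))
((9877 - 1*14503) + q(121, 93)) + a = ((9877 - 1*14503) + (-48 + 121)/(93*(-71 + 93))) + 30514 = ((9877 - 14503) + (1/93)*73/22) + 30514 = (-4626 + (1/93)*(1/22)*73) + 30514 = (-4626 + 73/2046) + 30514 = -9464723/2046 + 30514 = 52966921/2046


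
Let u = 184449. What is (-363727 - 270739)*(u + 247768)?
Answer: -274226991122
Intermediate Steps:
(-363727 - 270739)*(u + 247768) = (-363727 - 270739)*(184449 + 247768) = -634466*432217 = -274226991122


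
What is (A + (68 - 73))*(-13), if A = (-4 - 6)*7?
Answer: 975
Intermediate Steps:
A = -70 (A = -10*7 = -70)
(A + (68 - 73))*(-13) = (-70 + (68 - 73))*(-13) = (-70 - 5)*(-13) = -75*(-13) = 975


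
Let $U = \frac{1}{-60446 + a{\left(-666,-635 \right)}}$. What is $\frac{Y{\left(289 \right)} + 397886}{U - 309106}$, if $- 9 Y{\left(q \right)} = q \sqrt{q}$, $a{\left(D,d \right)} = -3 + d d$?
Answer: $- \frac{1225787885336}{953587064295} \approx -1.2854$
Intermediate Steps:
$a{\left(D,d \right)} = -3 + d^{2}$
$Y{\left(q \right)} = - \frac{q^{\frac{3}{2}}}{9}$ ($Y{\left(q \right)} = - \frac{q \sqrt{q}}{9} = - \frac{q^{\frac{3}{2}}}{9}$)
$U = \frac{1}{342776}$ ($U = \frac{1}{-60446 - \left(3 - \left(-635\right)^{2}\right)} = \frac{1}{-60446 + \left(-3 + 403225\right)} = \frac{1}{-60446 + 403222} = \frac{1}{342776} \approx 2.9174 \cdot 10^{-6}$)
$\frac{Y{\left(289 \right)} + 397886}{U - 309106} = \frac{- \frac{289^{\frac{3}{2}}}{9} + 397886}{\frac{1}{342776} - 309106} = \frac{\left(- \frac{1}{9}\right) 4913 + 397886}{- \frac{105954118255}{342776}} = \left(- \frac{4913}{9} + 397886\right) \left(- \frac{342776}{105954118255}\right) = \frac{3576061}{9} \left(- \frac{342776}{105954118255}\right) = - \frac{1225787885336}{953587064295}$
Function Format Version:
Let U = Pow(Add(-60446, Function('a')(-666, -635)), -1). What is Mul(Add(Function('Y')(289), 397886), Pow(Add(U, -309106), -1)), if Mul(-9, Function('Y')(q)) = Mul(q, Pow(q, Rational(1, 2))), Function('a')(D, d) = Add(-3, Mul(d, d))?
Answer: Rational(-1225787885336, 953587064295) ≈ -1.2854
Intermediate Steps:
Function('a')(D, d) = Add(-3, Pow(d, 2))
Function('Y')(q) = Mul(Rational(-1, 9), Pow(q, Rational(3, 2))) (Function('Y')(q) = Mul(Rational(-1, 9), Mul(q, Pow(q, Rational(1, 2)))) = Mul(Rational(-1, 9), Pow(q, Rational(3, 2))))
U = Rational(1, 342776) (U = Pow(Add(-60446, Add(-3, Pow(-635, 2))), -1) = Pow(Add(-60446, Add(-3, 403225)), -1) = Pow(Add(-60446, 403222), -1) = Pow(342776, -1) = Rational(1, 342776) ≈ 2.9174e-6)
Mul(Add(Function('Y')(289), 397886), Pow(Add(U, -309106), -1)) = Mul(Add(Mul(Rational(-1, 9), Pow(289, Rational(3, 2))), 397886), Pow(Add(Rational(1, 342776), -309106), -1)) = Mul(Add(Mul(Rational(-1, 9), 4913), 397886), Pow(Rational(-105954118255, 342776), -1)) = Mul(Add(Rational(-4913, 9), 397886), Rational(-342776, 105954118255)) = Mul(Rational(3576061, 9), Rational(-342776, 105954118255)) = Rational(-1225787885336, 953587064295)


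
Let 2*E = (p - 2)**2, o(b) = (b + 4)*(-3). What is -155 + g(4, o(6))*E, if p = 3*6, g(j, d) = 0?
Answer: -155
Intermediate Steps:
o(b) = -12 - 3*b (o(b) = (4 + b)*(-3) = -12 - 3*b)
p = 18
E = 128 (E = (18 - 2)**2/2 = (1/2)*16**2 = (1/2)*256 = 128)
-155 + g(4, o(6))*E = -155 + 0*128 = -155 + 0 = -155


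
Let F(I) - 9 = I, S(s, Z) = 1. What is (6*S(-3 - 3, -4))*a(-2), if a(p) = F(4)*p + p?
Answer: -168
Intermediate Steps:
F(I) = 9 + I
a(p) = 14*p (a(p) = (9 + 4)*p + p = 13*p + p = 14*p)
(6*S(-3 - 3, -4))*a(-2) = (6*1)*(14*(-2)) = 6*(-28) = -168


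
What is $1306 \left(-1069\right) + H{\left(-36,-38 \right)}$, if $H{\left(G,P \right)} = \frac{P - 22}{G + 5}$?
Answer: $- \frac{43279474}{31} \approx -1.3961 \cdot 10^{6}$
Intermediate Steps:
$H{\left(G,P \right)} = \frac{-22 + P}{5 + G}$
$1306 \left(-1069\right) + H{\left(-36,-38 \right)} = 1306 \left(-1069\right) + \frac{-22 - 38}{5 - 36} = -1396114 + \frac{1}{-31} \left(-60\right) = -1396114 - - \frac{60}{31} = -1396114 + \frac{60}{31} = - \frac{43279474}{31}$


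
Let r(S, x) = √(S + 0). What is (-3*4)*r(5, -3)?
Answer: -12*√5 ≈ -26.833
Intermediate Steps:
r(S, x) = √S
(-3*4)*r(5, -3) = (-3*4)*√5 = -12*√5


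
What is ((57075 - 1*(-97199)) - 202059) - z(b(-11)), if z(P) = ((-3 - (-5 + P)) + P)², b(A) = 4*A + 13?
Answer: -47789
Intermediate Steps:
b(A) = 13 + 4*A
z(P) = 4 (z(P) = ((-3 + (5 - P)) + P)² = ((2 - P) + P)² = 2² = 4)
((57075 - 1*(-97199)) - 202059) - z(b(-11)) = ((57075 - 1*(-97199)) - 202059) - 1*4 = ((57075 + 97199) - 202059) - 4 = (154274 - 202059) - 4 = -47785 - 4 = -47789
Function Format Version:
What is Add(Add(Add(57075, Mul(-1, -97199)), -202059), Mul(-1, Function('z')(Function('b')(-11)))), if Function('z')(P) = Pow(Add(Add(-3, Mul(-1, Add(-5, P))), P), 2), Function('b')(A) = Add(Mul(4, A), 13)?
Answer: -47789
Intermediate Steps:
Function('b')(A) = Add(13, Mul(4, A))
Function('z')(P) = 4 (Function('z')(P) = Pow(Add(Add(-3, Add(5, Mul(-1, P))), P), 2) = Pow(Add(Add(2, Mul(-1, P)), P), 2) = Pow(2, 2) = 4)
Add(Add(Add(57075, Mul(-1, -97199)), -202059), Mul(-1, Function('z')(Function('b')(-11)))) = Add(Add(Add(57075, Mul(-1, -97199)), -202059), Mul(-1, 4)) = Add(Add(Add(57075, 97199), -202059), -4) = Add(Add(154274, -202059), -4) = Add(-47785, -4) = -47789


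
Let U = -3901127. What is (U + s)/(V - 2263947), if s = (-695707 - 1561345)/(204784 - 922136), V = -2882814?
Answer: 233206583221/307669941406 ≈ 0.75798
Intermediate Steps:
s = 564263/179338 (s = -2257052/(-717352) = -2257052*(-1/717352) = 564263/179338 ≈ 3.1464)
(U + s)/(V - 2263947) = (-3901127 + 564263/179338)/(-2882814 - 2263947) = -699619749663/179338/(-5146761) = -699619749663/179338*(-1/5146761) = 233206583221/307669941406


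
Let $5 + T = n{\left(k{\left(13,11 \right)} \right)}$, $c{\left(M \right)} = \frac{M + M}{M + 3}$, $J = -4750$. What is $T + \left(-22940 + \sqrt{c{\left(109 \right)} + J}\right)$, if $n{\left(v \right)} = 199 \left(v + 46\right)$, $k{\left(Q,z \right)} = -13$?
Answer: $-16378 + \frac{i \sqrt{3722474}}{28} \approx -16378.0 + 68.906 i$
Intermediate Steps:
$c{\left(M \right)} = \frac{2 M}{3 + M}$
$n{\left(v \right)} = 9154 + 199 v$ ($n{\left(v \right)} = 199 \left(46 + v\right) = 9154 + 199 v$)
$T = 6562$ ($T = -5 + \left(9154 + 199 \left(-13\right)\right) = -5 + \left(9154 - 2587\right) = -5 + 6567 = 6562$)
$T + \left(-22940 + \sqrt{c{\left(109 \right)} + J}\right) = 6562 - \left(22940 - \sqrt{2 \cdot 109 \frac{1}{3 + 109} - 4750}\right) = 6562 - \left(22940 - \sqrt{2 \cdot 109 \cdot \frac{1}{112} - 4750}\right) = 6562 - \left(22940 - \sqrt{\frac{109}{56} - 4750}\right) = 6562 - \left(22940 - \sqrt{- \frac{265891}{56}}\right) = 6562 - \left(22940 - \frac{i \sqrt{3722474}}{28}\right) = -16378 + \frac{i \sqrt{3722474}}{28}$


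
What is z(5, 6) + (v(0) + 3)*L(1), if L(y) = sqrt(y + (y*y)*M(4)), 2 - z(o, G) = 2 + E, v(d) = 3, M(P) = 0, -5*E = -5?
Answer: 5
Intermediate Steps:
E = 1 (E = -1/5*(-5) = 1)
z(o, G) = -1 (z(o, G) = 2 - (2 + 1) = 2 - 1*3 = 2 - 3 = -1)
L(y) = sqrt(y) (L(y) = sqrt(y + (y*y)*0) = sqrt(y + y**2*0) = sqrt(y + 0) = sqrt(y))
z(5, 6) + (v(0) + 3)*L(1) = -1 + (3 + 3)*sqrt(1) = -1 + 6*1 = -1 + 6 = 5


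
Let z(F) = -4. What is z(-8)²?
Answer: 16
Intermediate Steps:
z(-8)² = (-4)² = 16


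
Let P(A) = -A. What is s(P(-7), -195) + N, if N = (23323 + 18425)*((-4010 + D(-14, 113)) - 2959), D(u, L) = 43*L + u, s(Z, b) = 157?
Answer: -88672595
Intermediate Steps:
D(u, L) = u + 43*L
N = -88672752 (N = (23323 + 18425)*((-4010 + (-14 + 43*113)) - 2959) = 41748*((-4010 + (-14 + 4859)) - 2959) = 41748*((-4010 + 4845) - 2959) = 41748*(835 - 2959) = 41748*(-2124) = -88672752)
s(P(-7), -195) + N = 157 - 88672752 = -88672595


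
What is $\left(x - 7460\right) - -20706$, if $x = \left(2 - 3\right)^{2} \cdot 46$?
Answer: $13292$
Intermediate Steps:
$x = 46$ ($x = \left(-1\right)^{2} \cdot 46 = 1 \cdot 46 = 46$)
$\left(x - 7460\right) - -20706 = \left(46 - 7460\right) - -20706 = \left(46 + \left(-12320 + 4860\right)\right) + 20706 = \left(46 - 7460\right) + 20706 = -7414 + 20706 = 13292$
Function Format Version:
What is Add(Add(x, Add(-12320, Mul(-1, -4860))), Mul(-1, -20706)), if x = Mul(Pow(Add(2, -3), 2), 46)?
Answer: 13292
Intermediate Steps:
x = 46 (x = Mul(Pow(-1, 2), 46) = Mul(1, 46) = 46)
Add(Add(x, Add(-12320, Mul(-1, -4860))), Mul(-1, -20706)) = Add(Add(46, Add(-12320, Mul(-1, -4860))), Mul(-1, -20706)) = Add(Add(46, Add(-12320, 4860)), 20706) = Add(Add(46, -7460), 20706) = Add(-7414, 20706) = 13292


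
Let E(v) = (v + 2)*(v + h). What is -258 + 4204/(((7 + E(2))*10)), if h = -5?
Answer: -8552/25 ≈ -342.08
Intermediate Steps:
E(v) = (-5 + v)*(2 + v) (E(v) = (v + 2)*(v - 5) = (2 + v)*(-5 + v) = (-5 + v)*(2 + v))
-258 + 4204/(((7 + E(2))*10)) = -258 + 4204/(((7 + (-10 + 2² - 3*2))*10)) = -258 + 4204/(((7 + (-10 + 4 - 6))*10)) = -258 + 4204/(((7 - 12)*10)) = -258 + 4204/((-5*10)) = -258 + 4204/(-50) = -258 + 4204*(-1/50) = -258 - 2102/25 = -8552/25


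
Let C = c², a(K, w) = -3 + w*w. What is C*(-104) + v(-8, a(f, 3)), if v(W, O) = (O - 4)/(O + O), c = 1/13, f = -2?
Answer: -35/78 ≈ -0.44872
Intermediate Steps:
a(K, w) = -3 + w²
c = 1/13 ≈ 0.076923
v(W, O) = (-4 + O)/(2*O) (v(W, O) = (-4 + O)/((2*O)) = (-4 + O)*(1/(2*O)) = (-4 + O)/(2*O))
C = 1/169 (C = (1/13)² = 1/169 ≈ 0.0059172)
C*(-104) + v(-8, a(f, 3)) = (1/169)*(-104) + (-4 + (-3 + 3²))/(2*(-3 + 3²)) = -8/13 + (-4 + (-3 + 9))/(2*(-3 + 9)) = -8/13 + (½)*(-4 + 6)/6 = -8/13 + (½)*(⅙)*2 = -8/13 + ⅙ = -35/78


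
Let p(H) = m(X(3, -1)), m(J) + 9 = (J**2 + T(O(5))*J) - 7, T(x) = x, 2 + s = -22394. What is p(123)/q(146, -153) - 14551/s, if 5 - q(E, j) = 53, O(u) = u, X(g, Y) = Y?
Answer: 17912/16797 ≈ 1.0664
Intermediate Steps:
s = -22396 (s = -2 - 22394 = -22396)
m(J) = -16 + J**2 + 5*J (m(J) = -9 + ((J**2 + 5*J) - 7) = -9 + (-7 + J**2 + 5*J) = -16 + J**2 + 5*J)
q(E, j) = -48 (q(E, j) = 5 - 1*53 = 5 - 53 = -48)
p(H) = -20 (p(H) = -16 + (-1)**2 + 5*(-1) = -16 + 1 - 5 = -20)
p(123)/q(146, -153) - 14551/s = -20/(-48) - 14551/(-22396) = -20*(-1/48) - 14551*(-1/22396) = 5/12 + 14551/22396 = 17912/16797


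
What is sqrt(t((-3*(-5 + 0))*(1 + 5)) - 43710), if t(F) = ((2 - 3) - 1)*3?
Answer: 2*I*sqrt(10929) ≈ 209.08*I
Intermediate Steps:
t(F) = -6 (t(F) = (-1 - 1)*3 = -2*3 = -6)
sqrt(t((-3*(-5 + 0))*(1 + 5)) - 43710) = sqrt(-6 - 43710) = sqrt(-43716) = 2*I*sqrt(10929)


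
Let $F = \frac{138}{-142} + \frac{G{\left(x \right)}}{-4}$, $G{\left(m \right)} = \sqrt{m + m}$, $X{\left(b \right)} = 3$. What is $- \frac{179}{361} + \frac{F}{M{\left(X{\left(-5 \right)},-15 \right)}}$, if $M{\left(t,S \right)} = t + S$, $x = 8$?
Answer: $- \frac{25492}{76893} \approx -0.33153$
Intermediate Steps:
$G{\left(m \right)} = \sqrt{2} \sqrt{m}$ ($G{\left(m \right)} = \sqrt{2 m} = \sqrt{2} \sqrt{m}$)
$M{\left(t,S \right)} = S + t$
$F = - \frac{140}{71}$ ($F = \frac{138}{-142} + \frac{\sqrt{2} \sqrt{8}}{-4} = 138 \left(- \frac{1}{142}\right) + \sqrt{2} \cdot 2 \sqrt{2} \left(- \frac{1}{4}\right) = - \frac{69}{71} + 4 \left(- \frac{1}{4}\right) = - \frac{69}{71} - 1 = - \frac{140}{71} \approx -1.9718$)
$- \frac{179}{361} + \frac{F}{M{\left(X{\left(-5 \right)},-15 \right)}} = - \frac{179}{361} - \frac{140}{71 \left(-15 + 3\right)} = \left(-179\right) \frac{1}{361} - \frac{140}{71 \left(-12\right)} = - \frac{179}{361} - - \frac{35}{213} = - \frac{179}{361} + \frac{35}{213} = - \frac{25492}{76893}$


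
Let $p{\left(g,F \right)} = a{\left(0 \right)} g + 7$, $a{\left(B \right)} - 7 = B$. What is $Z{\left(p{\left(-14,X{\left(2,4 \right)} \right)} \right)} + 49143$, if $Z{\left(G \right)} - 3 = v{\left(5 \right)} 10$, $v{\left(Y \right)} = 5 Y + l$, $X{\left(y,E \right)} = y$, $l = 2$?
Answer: $49416$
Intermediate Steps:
$a{\left(B \right)} = 7 + B$
$v{\left(Y \right)} = 2 + 5 Y$ ($v{\left(Y \right)} = 5 Y + 2 = 2 + 5 Y$)
$p{\left(g,F \right)} = 7 + 7 g$ ($p{\left(g,F \right)} = \left(7 + 0\right) g + 7 = 7 g + 7 = 7 + 7 g$)
$Z{\left(G \right)} = 273$ ($Z{\left(G \right)} = 3 + \left(2 + 5 \cdot 5\right) 10 = 3 + \left(2 + 25\right) 10 = 3 + 27 \cdot 10 = 3 + 270 = 273$)
$Z{\left(p{\left(-14,X{\left(2,4 \right)} \right)} \right)} + 49143 = 273 + 49143 = 49416$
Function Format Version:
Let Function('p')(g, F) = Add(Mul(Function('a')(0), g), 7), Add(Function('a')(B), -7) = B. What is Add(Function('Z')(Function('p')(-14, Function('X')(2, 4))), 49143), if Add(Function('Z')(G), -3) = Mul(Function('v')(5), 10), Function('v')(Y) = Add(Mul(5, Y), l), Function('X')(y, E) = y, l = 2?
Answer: 49416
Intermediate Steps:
Function('a')(B) = Add(7, B)
Function('v')(Y) = Add(2, Mul(5, Y)) (Function('v')(Y) = Add(Mul(5, Y), 2) = Add(2, Mul(5, Y)))
Function('p')(g, F) = Add(7, Mul(7, g)) (Function('p')(g, F) = Add(Mul(Add(7, 0), g), 7) = Add(Mul(7, g), 7) = Add(7, Mul(7, g)))
Function('Z')(G) = 273 (Function('Z')(G) = Add(3, Mul(Add(2, Mul(5, 5)), 10)) = Add(3, Mul(Add(2, 25), 10)) = Add(3, Mul(27, 10)) = Add(3, 270) = 273)
Add(Function('Z')(Function('p')(-14, Function('X')(2, 4))), 49143) = Add(273, 49143) = 49416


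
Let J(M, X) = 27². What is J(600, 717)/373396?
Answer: 729/373396 ≈ 0.0019524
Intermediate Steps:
J(M, X) = 729
J(600, 717)/373396 = 729/373396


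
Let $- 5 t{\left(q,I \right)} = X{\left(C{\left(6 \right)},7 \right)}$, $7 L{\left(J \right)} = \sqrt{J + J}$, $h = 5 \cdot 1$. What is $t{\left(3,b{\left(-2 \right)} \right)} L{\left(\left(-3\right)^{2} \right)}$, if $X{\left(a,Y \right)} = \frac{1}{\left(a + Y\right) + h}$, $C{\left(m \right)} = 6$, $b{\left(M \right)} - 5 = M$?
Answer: $- \frac{\sqrt{2}}{210} \approx -0.0067343$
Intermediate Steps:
$b{\left(M \right)} = 5 + M$
$h = 5$
$L{\left(J \right)} = \frac{\sqrt{2} \sqrt{J}}{7}$ ($L{\left(J \right)} = \frac{\sqrt{J + J}}{7} = \frac{\sqrt{2 J}}{7} = \frac{\sqrt{2} \sqrt{J}}{7}$)
$X{\left(a,Y \right)} = \frac{1}{5 + Y + a}$ ($X{\left(a,Y \right)} = \frac{1}{\left(a + Y\right) + 5} = \frac{1}{\left(Y + a\right) + 5} = \frac{1}{5 + Y + a}$)
$t{\left(q,I \right)} = - \frac{1}{90}$ ($t{\left(q,I \right)} = - \frac{1}{5 \left(5 + 7 + 6\right)} = - \frac{1}{5 \cdot 18} = \left(- \frac{1}{5}\right) \frac{1}{18} = - \frac{1}{90}$)
$t{\left(3,b{\left(-2 \right)} \right)} L{\left(\left(-3\right)^{2} \right)} = - \frac{\frac{1}{7} \sqrt{2} \sqrt{\left(-3\right)^{2}}}{90} = - \frac{\frac{1}{7} \sqrt{2} \sqrt{9}}{90} = - \frac{\frac{1}{7} \sqrt{2} \cdot 3}{90} = - \frac{\frac{3}{7} \sqrt{2}}{90} = - \frac{\sqrt{2}}{210}$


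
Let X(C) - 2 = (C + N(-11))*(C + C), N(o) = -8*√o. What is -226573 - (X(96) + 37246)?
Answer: -282253 + 1536*I*√11 ≈ -2.8225e+5 + 5094.3*I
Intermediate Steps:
X(C) = 2 + 2*C*(C - 8*I*√11) (X(C) = 2 + (C - 8*I*√11)*(C + C) = 2 + (C - 8*I*√11)*(2*C) = 2 + 2*C*(C - 8*I*√11))
-226573 - (X(96) + 37246) = -226573 - ((2 + 2*96² - 16*I*96*√11) + 37246) = -226573 - ((2 + 2*9216 - 1536*I*√11) + 37246) = -226573 - ((2 + 18432 - 1536*I*√11) + 37246) = -226573 - ((18434 - 1536*I*√11) + 37246) = -226573 - (55680 - 1536*I*√11) = -226573 + (-55680 + 1536*I*√11) = -282253 + 1536*I*√11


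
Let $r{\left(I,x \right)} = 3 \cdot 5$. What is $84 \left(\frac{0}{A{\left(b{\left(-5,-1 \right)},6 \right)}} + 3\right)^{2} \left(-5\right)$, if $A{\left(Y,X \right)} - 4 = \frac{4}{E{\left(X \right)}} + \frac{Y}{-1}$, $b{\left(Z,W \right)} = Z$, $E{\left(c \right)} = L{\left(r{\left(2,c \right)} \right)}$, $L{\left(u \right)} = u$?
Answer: $-3780$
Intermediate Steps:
$r{\left(I,x \right)} = 15$
$E{\left(c \right)} = 15$
$A{\left(Y,X \right)} = \frac{64}{15} - Y$ ($A{\left(Y,X \right)} = 4 + \left(\frac{4}{15} + \frac{Y}{-1}\right) = 4 + \left(4 \cdot \frac{1}{15} + Y \left(-1\right)\right) = 4 - \left(- \frac{4}{15} + Y\right) = \frac{64}{15} - Y$)
$84 \left(\frac{0}{A{\left(b{\left(-5,-1 \right)},6 \right)}} + 3\right)^{2} \left(-5\right) = 84 \left(\frac{0}{\frac{64}{15} - -5} + 3\right)^{2} \left(-5\right) = 84 \left(\frac{0}{\frac{64}{15} + 5} + 3\right)^{2} \left(-5\right) = 84 \left(\frac{0}{\frac{139}{15}} + 3\right)^{2} \left(-5\right) = 84 \left(0 \cdot \frac{15}{139} + 3\right)^{2} \left(-5\right) = 84 \left(0 + 3\right)^{2} \left(-5\right) = 84 \cdot 3^{2} \left(-5\right) = 84 \cdot 9 \left(-5\right) = 756 \left(-5\right) = -3780$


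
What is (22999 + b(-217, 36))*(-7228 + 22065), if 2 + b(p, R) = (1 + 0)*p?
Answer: 337986860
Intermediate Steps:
b(p, R) = -2 + p (b(p, R) = -2 + (1 + 0)*p = -2 + 1*p = -2 + p)
(22999 + b(-217, 36))*(-7228 + 22065) = (22999 + (-2 - 217))*(-7228 + 22065) = (22999 - 219)*14837 = 22780*14837 = 337986860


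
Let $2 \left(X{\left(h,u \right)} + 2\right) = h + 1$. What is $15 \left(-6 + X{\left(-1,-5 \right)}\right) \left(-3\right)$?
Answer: $360$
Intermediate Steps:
$X{\left(h,u \right)} = - \frac{3}{2} + \frac{h}{2}$ ($X{\left(h,u \right)} = -2 + \frac{h + 1}{2} = -2 + \frac{1 + h}{2} = -2 + \left(\frac{1}{2} + \frac{h}{2}\right) = - \frac{3}{2} + \frac{h}{2}$)
$15 \left(-6 + X{\left(-1,-5 \right)}\right) \left(-3\right) = 15 \left(-6 + \left(- \frac{3}{2} + \frac{1}{2} \left(-1\right)\right)\right) \left(-3\right) = 15 \left(-6 - 2\right) \left(-3\right) = 15 \left(\left(-8\right) \left(-3\right)\right) = 15 \cdot 24 = 360$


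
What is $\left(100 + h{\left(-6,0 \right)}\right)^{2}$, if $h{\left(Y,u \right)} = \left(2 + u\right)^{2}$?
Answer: $10816$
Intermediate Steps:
$\left(100 + h{\left(-6,0 \right)}\right)^{2} = \left(100 + \left(2 + 0\right)^{2}\right)^{2} = \left(100 + 2^{2}\right)^{2} = \left(100 + 4\right)^{2} = 104^{2} = 10816$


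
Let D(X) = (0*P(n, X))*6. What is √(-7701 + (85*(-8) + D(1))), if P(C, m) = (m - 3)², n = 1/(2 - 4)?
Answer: 17*I*√29 ≈ 91.548*I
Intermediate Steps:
n = -½ (n = 1/(-2) = -½ ≈ -0.50000)
P(C, m) = (-3 + m)²
D(X) = 0 (D(X) = (0*(-3 + X)²)*6 = 0*6 = 0)
√(-7701 + (85*(-8) + D(1))) = √(-7701 + (85*(-8) + 0)) = √(-7701 + (-680 + 0)) = √(-7701 - 680) = √(-8381) = 17*I*√29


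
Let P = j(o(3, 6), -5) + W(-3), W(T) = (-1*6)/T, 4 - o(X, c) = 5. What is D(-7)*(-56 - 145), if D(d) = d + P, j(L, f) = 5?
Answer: 0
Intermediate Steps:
o(X, c) = -1 (o(X, c) = 4 - 1*5 = 4 - 5 = -1)
W(T) = -6/T
P = 7 (P = 5 - 6/(-3) = 5 - 6*(-⅓) = 5 + 2 = 7)
D(d) = 7 + d (D(d) = d + 7 = 7 + d)
D(-7)*(-56 - 145) = (7 - 7)*(-56 - 145) = 0*(-201) = 0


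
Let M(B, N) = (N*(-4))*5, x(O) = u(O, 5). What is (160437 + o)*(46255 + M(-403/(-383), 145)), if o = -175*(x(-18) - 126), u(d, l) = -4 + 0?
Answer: 7942072385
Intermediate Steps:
u(d, l) = -4
x(O) = -4
M(B, N) = -20*N (M(B, N) = -4*N*5 = -20*N)
o = 22750 (o = -175*(-4 - 126) = -175*(-130) = 22750)
(160437 + o)*(46255 + M(-403/(-383), 145)) = (160437 + 22750)*(46255 - 20*145) = 183187*(46255 - 2900) = 183187*43355 = 7942072385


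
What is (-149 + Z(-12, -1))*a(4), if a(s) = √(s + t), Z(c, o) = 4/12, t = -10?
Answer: -446*I*√6/3 ≈ -364.16*I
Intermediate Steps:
Z(c, o) = ⅓ (Z(c, o) = 4*(1/12) = ⅓)
a(s) = √(-10 + s) (a(s) = √(s - 10) = √(-10 + s))
(-149 + Z(-12, -1))*a(4) = (-149 + ⅓)*√(-10 + 4) = -446*I*√6/3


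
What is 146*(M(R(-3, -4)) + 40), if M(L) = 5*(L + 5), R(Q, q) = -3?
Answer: 7300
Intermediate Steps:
M(L) = 25 + 5*L (M(L) = 5*(5 + L) = 25 + 5*L)
146*(M(R(-3, -4)) + 40) = 146*((25 + 5*(-3)) + 40) = 146*((25 - 15) + 40) = 146*(10 + 40) = 146*50 = 7300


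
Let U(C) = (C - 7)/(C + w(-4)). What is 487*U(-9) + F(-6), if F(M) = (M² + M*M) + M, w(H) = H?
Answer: 8650/13 ≈ 665.38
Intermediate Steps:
U(C) = (-7 + C)/(-4 + C) (U(C) = (C - 7)/(C - 4) = (-7 + C)/(-4 + C))
F(M) = M + 2*M² (F(M) = (M² + M²) + M = 2*M² + M = M + 2*M²)
487*U(-9) + F(-6) = 487*((-7 - 9)/(-4 - 9)) - 6*(1 + 2*(-6)) = 487*(-16/(-13)) - 6*(1 - 12) = 487*(-1/13*(-16)) - 6*(-11) = 487*(16/13) + 66 = 7792/13 + 66 = 8650/13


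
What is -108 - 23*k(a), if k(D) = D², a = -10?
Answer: -2408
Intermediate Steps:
-108 - 23*k(a) = -108 - 23*(-10)² = -108 - 23*100 = -108 - 2300 = -2408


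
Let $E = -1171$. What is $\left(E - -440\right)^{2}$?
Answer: $534361$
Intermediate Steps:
$\left(E - -440\right)^{2} = \left(-1171 - -440\right)^{2} = \left(-1171 + \left(-327 + 767\right)\right)^{2} = \left(-1171 + 440\right)^{2} = \left(-731\right)^{2} = 534361$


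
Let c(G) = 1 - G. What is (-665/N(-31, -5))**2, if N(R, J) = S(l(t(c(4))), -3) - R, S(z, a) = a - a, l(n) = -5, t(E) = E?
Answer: 442225/961 ≈ 460.17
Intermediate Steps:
S(z, a) = 0
N(R, J) = -R (N(R, J) = 0 - R = -R)
(-665/N(-31, -5))**2 = (-665/((-1*(-31))))**2 = (-665/31)**2 = 442225/961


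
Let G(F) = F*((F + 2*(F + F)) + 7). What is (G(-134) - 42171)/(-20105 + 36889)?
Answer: 46671/16784 ≈ 2.7807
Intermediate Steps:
G(F) = F*(7 + 5*F) (G(F) = F*((F + 2*(2*F)) + 7) = F*((F + 4*F) + 7) = F*(5*F + 7) = F*(7 + 5*F))
(G(-134) - 42171)/(-20105 + 36889) = (-134*(7 + 5*(-134)) - 42171)/(-20105 + 36889) = (-134*(7 - 670) - 42171)/16784 = (-134*(-663) - 42171)*(1/16784) = (88842 - 42171)*(1/16784) = 46671*(1/16784) = 46671/16784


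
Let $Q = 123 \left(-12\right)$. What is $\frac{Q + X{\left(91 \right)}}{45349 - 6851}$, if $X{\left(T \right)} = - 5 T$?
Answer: $- \frac{1931}{38498} \approx -0.050158$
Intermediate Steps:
$Q = -1476$
$\frac{Q + X{\left(91 \right)}}{45349 - 6851} = \frac{-1476 - 455}{45349 - 6851} = \frac{-1476 - 455}{38498} = \left(-1931\right) \frac{1}{38498} = - \frac{1931}{38498}$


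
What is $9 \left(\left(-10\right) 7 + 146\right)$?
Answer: $684$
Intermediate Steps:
$9 \left(\left(-10\right) 7 + 146\right) = 9 \left(-70 + 146\right) = 9 \cdot 76 = 684$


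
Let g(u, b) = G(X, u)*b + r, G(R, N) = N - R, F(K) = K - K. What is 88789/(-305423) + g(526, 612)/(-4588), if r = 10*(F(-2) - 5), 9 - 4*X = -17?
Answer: -24374112216/350320181 ≈ -69.577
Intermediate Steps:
X = 13/2 (X = 9/4 - 1/4*(-17) = 9/4 + 17/4 = 13/2 ≈ 6.5000)
F(K) = 0
r = -50 (r = 10*(0 - 5) = 10*(-5) = -50)
g(u, b) = -50 + b*(-13/2 + u) (g(u, b) = (u - 1*13/2)*b - 50 = (u - 13/2)*b - 50 = (-13/2 + u)*b - 50 = b*(-13/2 + u) - 50 = -50 + b*(-13/2 + u))
88789/(-305423) + g(526, 612)/(-4588) = 88789/(-305423) + (-50 + (1/2)*612*(-13 + 2*526))/(-4588) = 88789*(-1/305423) + (-50 + (1/2)*612*(-13 + 1052))*(-1/4588) = -88789/305423 + (-50 + (1/2)*612*1039)*(-1/4588) = -88789/305423 + (-50 + 317934)*(-1/4588) = -88789/305423 + 317884*(-1/4588) = -88789/305423 - 79471/1147 = -24374112216/350320181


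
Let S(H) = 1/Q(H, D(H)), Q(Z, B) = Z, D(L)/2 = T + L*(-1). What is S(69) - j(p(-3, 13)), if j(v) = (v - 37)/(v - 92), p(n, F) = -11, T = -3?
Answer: -3209/7107 ≈ -0.45153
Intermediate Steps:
j(v) = (-37 + v)/(-92 + v)
D(L) = -6 - 2*L (D(L) = 2*(-3 + L*(-1)) = 2*(-3 - L) = -6 - 2*L)
S(H) = 1/H
S(69) - j(p(-3, 13)) = 1/69 - (-37 - 11)/(-92 - 11) = 1/69 - (-48)/(-103) = 1/69 - (-1)*(-48)/103 = 1/69 - 1*48/103 = 1/69 - 48/103 = -3209/7107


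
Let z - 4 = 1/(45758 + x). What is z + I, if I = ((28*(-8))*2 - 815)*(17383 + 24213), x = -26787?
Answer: -996655599423/18971 ≈ -5.2536e+7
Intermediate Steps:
I = -52535748 (I = (-224*2 - 815)*41596 = (-448 - 815)*41596 = -1263*41596 = -52535748)
z = 75885/18971 (z = 4 + 1/(45758 - 26787) = 4 + 1/18971 = 75885/18971 ≈ 4.0001)
z + I = 75885/18971 - 52535748 = -996655599423/18971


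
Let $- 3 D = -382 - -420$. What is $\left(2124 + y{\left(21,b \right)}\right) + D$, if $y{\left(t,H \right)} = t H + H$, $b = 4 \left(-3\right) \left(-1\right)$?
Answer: $\frac{7126}{3} \approx 2375.3$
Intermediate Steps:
$b = 12$ ($b = \left(-12\right) \left(-1\right) = 12$)
$y{\left(t,H \right)} = H + H t$ ($y{\left(t,H \right)} = H t + H = H + H t$)
$D = - \frac{38}{3}$ ($D = - \frac{-382 - -420}{3} = - \frac{-382 + 420}{3} = \left(- \frac{1}{3}\right) 38 = - \frac{38}{3} \approx -12.667$)
$\left(2124 + y{\left(21,b \right)}\right) + D = \left(2124 + 12 \left(1 + 21\right)\right) - \frac{38}{3} = \left(2124 + 12 \cdot 22\right) - \frac{38}{3} = \left(2124 + 264\right) - \frac{38}{3} = 2388 - \frac{38}{3} = \frac{7126}{3}$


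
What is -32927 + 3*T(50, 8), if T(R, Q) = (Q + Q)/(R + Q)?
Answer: -954859/29 ≈ -32926.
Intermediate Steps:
T(R, Q) = 2*Q/(Q + R) (T(R, Q) = (2*Q)/(Q + R) = 2*Q/(Q + R))
-32927 + 3*T(50, 8) = -32927 + 3*(2*8/(8 + 50)) = -32927 + 3*(2*8/58) = -32927 + 3*(2*8*(1/58)) = -32927 + 3*(8/29) = -32927 + 24/29 = -954859/29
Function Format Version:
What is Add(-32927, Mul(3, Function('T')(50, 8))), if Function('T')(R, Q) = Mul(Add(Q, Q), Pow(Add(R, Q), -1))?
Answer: Rational(-954859, 29) ≈ -32926.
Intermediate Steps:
Function('T')(R, Q) = Mul(2, Q, Pow(Add(Q, R), -1)) (Function('T')(R, Q) = Mul(Mul(2, Q), Pow(Add(Q, R), -1)) = Mul(2, Q, Pow(Add(Q, R), -1)))
Add(-32927, Mul(3, Function('T')(50, 8))) = Add(-32927, Mul(3, Mul(2, 8, Pow(Add(8, 50), -1)))) = Add(-32927, Mul(3, Mul(2, 8, Pow(58, -1)))) = Add(-32927, Mul(3, Mul(2, 8, Rational(1, 58)))) = Add(-32927, Mul(3, Rational(8, 29))) = Add(-32927, Rational(24, 29)) = Rational(-954859, 29)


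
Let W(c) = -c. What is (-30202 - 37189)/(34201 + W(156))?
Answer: -67391/34045 ≈ -1.9795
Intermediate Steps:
(-30202 - 37189)/(34201 + W(156)) = (-30202 - 37189)/(34201 - 1*156) = -67391/(34201 - 156) = -67391/34045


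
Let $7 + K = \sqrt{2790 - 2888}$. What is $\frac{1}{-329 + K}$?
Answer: $- \frac{24}{8071} - \frac{i \sqrt{2}}{16142} \approx -0.0029736 - 8.7611 \cdot 10^{-5} i$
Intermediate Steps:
$K = -7 + 7 i \sqrt{2}$ ($K = -7 + \sqrt{2790 - 2888} = -7 + \sqrt{-98} = -7 + 7 i \sqrt{2} \approx -7.0 + 9.8995 i$)
$\frac{1}{-329 + K} = \frac{1}{-329 - \left(7 - 7 i \sqrt{2}\right)} = \frac{1}{-336 + 7 i \sqrt{2}}$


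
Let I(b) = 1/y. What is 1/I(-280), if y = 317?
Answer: 317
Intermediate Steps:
I(b) = 1/317
1/I(-280) = 1/(1/317) = 317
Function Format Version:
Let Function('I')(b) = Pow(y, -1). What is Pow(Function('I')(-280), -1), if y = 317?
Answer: 317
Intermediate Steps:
Function('I')(b) = Rational(1, 317) (Function('I')(b) = Pow(317, -1) = Rational(1, 317))
Pow(Function('I')(-280), -1) = Pow(Rational(1, 317), -1) = 317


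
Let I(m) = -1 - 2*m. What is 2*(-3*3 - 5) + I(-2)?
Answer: -25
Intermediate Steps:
2*(-3*3 - 5) + I(-2) = 2*(-3*3 - 5) + (-1 - 2*(-2)) = 2*(-9 - 5) + (-1 + 4) = 2*(-14) + 3 = -28 + 3 = -25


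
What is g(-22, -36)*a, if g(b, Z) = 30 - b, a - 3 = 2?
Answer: 260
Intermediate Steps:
a = 5 (a = 3 + 2 = 5)
g(-22, -36)*a = (30 - 1*(-22))*5 = (30 + 22)*5 = 52*5 = 260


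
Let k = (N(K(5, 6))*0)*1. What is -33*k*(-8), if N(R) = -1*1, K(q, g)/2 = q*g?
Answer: 0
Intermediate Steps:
K(q, g) = 2*g*q (K(q, g) = 2*(q*g) = 2*(g*q) = 2*g*q)
N(R) = -1
k = 0 (k = -1*0*1 = 0*1 = 0)
-33*k*(-8) = -33*0*(-8) = 0*(-8) = 0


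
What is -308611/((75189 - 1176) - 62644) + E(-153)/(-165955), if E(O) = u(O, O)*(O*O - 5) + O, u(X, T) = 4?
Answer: -52278119352/1886742395 ≈ -27.708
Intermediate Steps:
E(O) = -20 + O + 4*O**2 (E(O) = 4*(O*O - 5) + O = 4*(O**2 - 5) + O = 4*(-5 + O**2) + O = (-20 + 4*O**2) + O = -20 + O + 4*O**2)
-308611/((75189 - 1176) - 62644) + E(-153)/(-165955) = -308611/((75189 - 1176) - 62644) + (-20 - 153 + 4*(-153)**2)/(-165955) = -308611/(74013 - 62644) + (-20 - 153 + 4*23409)*(-1/165955) = -308611/11369 + (-20 - 153 + 93636)*(-1/165955) = -308611*1/11369 + 93463*(-1/165955) = -308611/11369 - 93463/165955 = -52278119352/1886742395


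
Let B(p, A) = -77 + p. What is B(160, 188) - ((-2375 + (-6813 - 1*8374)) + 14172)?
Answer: 3473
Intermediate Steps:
B(160, 188) - ((-2375 + (-6813 - 1*8374)) + 14172) = (-77 + 160) - ((-2375 + (-6813 - 1*8374)) + 14172) = 83 - ((-2375 + (-6813 - 8374)) + 14172) = 83 - ((-2375 - 15187) + 14172) = 83 - (-17562 + 14172) = 83 - 1*(-3390) = 83 + 3390 = 3473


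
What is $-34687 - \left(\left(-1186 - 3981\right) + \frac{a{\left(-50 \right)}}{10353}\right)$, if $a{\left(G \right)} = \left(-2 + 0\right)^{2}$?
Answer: $- \frac{305620564}{10353} \approx -29520.0$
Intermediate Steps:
$a{\left(G \right)} = 4$ ($a{\left(G \right)} = \left(-2\right)^{2} = 4$)
$-34687 - \left(\left(-1186 - 3981\right) + \frac{a{\left(-50 \right)}}{10353}\right) = -34687 - \left(\left(-1186 - 3981\right) + \frac{4}{10353}\right) = -34687 - \left(-5167 + 4 \cdot \frac{1}{10353}\right) = -34687 - \left(-5167 + \frac{4}{10353}\right) = -34687 - - \frac{53493947}{10353} = -34687 + \frac{53493947}{10353} = - \frac{305620564}{10353}$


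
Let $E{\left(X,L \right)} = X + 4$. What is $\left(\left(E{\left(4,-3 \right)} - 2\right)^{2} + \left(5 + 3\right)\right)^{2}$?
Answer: $1936$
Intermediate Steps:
$E{\left(X,L \right)} = 4 + X$
$\left(\left(E{\left(4,-3 \right)} - 2\right)^{2} + \left(5 + 3\right)\right)^{2} = \left(\left(\left(4 + 4\right) - 2\right)^{2} + \left(5 + 3\right)\right)^{2} = \left(\left(8 - 2\right)^{2} + 8\right)^{2} = \left(6^{2} + 8\right)^{2} = \left(36 + 8\right)^{2} = 44^{2} = 1936$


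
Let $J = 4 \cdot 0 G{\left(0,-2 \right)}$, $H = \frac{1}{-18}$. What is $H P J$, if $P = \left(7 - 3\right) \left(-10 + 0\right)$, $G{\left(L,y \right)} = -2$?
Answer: $0$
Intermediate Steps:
$H = - \frac{1}{18} \approx -0.055556$
$P = -40$ ($P = 4 \left(-10\right) = -40$)
$J = 0$ ($J = 4 \cdot 0 \left(-2\right) = 0 \left(-2\right) = 0$)
$H P J = \left(- \frac{1}{18}\right) \left(-40\right) 0 = \frac{20}{9} \cdot 0 = 0$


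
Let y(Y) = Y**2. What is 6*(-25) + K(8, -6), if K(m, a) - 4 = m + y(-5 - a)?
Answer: -137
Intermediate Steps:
K(m, a) = 4 + m + (-5 - a)**2 (K(m, a) = 4 + (m + (-5 - a)**2) = 4 + m + (-5 - a)**2)
6*(-25) + K(8, -6) = 6*(-25) + (4 + 8 + (5 - 6)**2) = -150 + (4 + 8 + (-1)**2) = -150 + (4 + 8 + 1) = -150 + 13 = -137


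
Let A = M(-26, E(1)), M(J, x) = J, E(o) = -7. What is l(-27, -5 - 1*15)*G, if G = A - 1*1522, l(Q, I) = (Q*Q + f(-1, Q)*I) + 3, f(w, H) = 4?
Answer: -1009296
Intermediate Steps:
l(Q, I) = 3 + Q² + 4*I (l(Q, I) = (Q*Q + 4*I) + 3 = (Q² + 4*I) + 3 = 3 + Q² + 4*I)
A = -26
G = -1548 (G = -26 - 1*1522 = -26 - 1522 = -1548)
l(-27, -5 - 1*15)*G = (3 + (-27)² + 4*(-5 - 1*15))*(-1548) = (3 + 729 + 4*(-5 - 15))*(-1548) = (3 + 729 + 4*(-20))*(-1548) = (3 + 729 - 80)*(-1548) = 652*(-1548) = -1009296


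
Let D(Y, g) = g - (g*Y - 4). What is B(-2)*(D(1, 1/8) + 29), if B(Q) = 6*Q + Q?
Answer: -462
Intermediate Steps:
B(Q) = 7*Q
D(Y, g) = 4 + g - Y*g (D(Y, g) = g - (Y*g - 4) = g - (-4 + Y*g) = g + (4 - Y*g) = 4 + g - Y*g)
B(-2)*(D(1, 1/8) + 29) = (7*(-2))*((4 + 1/8 - 1*1/8) + 29) = -14*((4 + ⅛ - 1*1*⅛) + 29) = -14*((4 + ⅛ - ⅛) + 29) = -14*(4 + 29) = -14*33 = -462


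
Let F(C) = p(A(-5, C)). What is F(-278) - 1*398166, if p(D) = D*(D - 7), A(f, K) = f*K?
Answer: 1524204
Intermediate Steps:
A(f, K) = K*f
p(D) = D*(-7 + D)
F(C) = -5*C*(-7 - 5*C) (F(C) = (C*(-5))*(-7 + C*(-5)) = (-5*C)*(-7 - 5*C) = -5*C*(-7 - 5*C))
F(-278) - 1*398166 = 5*(-278)*(7 + 5*(-278)) - 1*398166 = 5*(-278)*(7 - 1390) - 398166 = 5*(-278)*(-1383) - 398166 = 1922370 - 398166 = 1524204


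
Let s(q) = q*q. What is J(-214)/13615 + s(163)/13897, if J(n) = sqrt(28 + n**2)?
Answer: 26569/13897 + 16*sqrt(179)/13615 ≈ 1.9276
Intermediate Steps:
s(q) = q**2
J(-214)/13615 + s(163)/13897 = sqrt(28 + (-214)**2)/13615 + 163**2/13897 = sqrt(28 + 45796)*(1/13615) + 26569*(1/13897) = sqrt(45824)*(1/13615) + 26569/13897 = (16*sqrt(179))*(1/13615) + 26569/13897 = 16*sqrt(179)/13615 + 26569/13897 = 26569/13897 + 16*sqrt(179)/13615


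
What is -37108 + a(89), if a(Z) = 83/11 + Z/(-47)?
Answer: -19181914/517 ≈ -37102.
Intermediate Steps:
a(Z) = 83/11 - Z/47 (a(Z) = 83*(1/11) + Z*(-1/47) = 83/11 - Z/47)
-37108 + a(89) = -37108 + (83/11 - 1/47*89) = -37108 + (83/11 - 89/47) = -37108 + 2922/517 = -19181914/517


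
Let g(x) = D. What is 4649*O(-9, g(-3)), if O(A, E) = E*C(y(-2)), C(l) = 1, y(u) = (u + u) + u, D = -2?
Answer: -9298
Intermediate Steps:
y(u) = 3*u (y(u) = 2*u + u = 3*u)
g(x) = -2
O(A, E) = E (O(A, E) = E*1 = E)
4649*O(-9, g(-3)) = 4649*(-2) = -9298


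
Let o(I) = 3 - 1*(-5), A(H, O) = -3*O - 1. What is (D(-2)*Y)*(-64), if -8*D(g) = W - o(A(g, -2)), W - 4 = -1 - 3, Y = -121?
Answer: 7744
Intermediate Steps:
A(H, O) = -1 - 3*O
o(I) = 8 (o(I) = 3 + 5 = 8)
W = 0 (W = 4 + (-1 - 3) = 4 - 4 = 0)
D(g) = 1 (D(g) = -(0 - 1*8)/8 = -(0 - 8)/8 = -⅛*(-8) = 1)
(D(-2)*Y)*(-64) = (1*(-121))*(-64) = -121*(-64) = 7744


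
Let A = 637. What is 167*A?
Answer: 106379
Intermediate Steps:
167*A = 167*637 = 106379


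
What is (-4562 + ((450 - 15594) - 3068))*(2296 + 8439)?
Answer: -244478890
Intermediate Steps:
(-4562 + ((450 - 15594) - 3068))*(2296 + 8439) = (-4562 + (-15144 - 3068))*10735 = (-4562 - 18212)*10735 = -22774*10735 = -244478890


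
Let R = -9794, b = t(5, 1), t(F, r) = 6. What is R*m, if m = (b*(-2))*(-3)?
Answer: -352584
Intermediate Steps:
b = 6
m = 36 (m = (6*(-2))*(-3) = -12*(-3) = 36)
R*m = -9794*36 = -352584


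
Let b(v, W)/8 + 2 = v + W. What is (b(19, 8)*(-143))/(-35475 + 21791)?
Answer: 650/311 ≈ 2.0900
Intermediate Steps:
b(v, W) = -16 + 8*W + 8*v (b(v, W) = -16 + 8*(v + W) = -16 + 8*(W + v) = -16 + (8*W + 8*v) = -16 + 8*W + 8*v)
(b(19, 8)*(-143))/(-35475 + 21791) = ((-16 + 8*8 + 8*19)*(-143))/(-35475 + 21791) = ((-16 + 64 + 152)*(-143))/(-13684) = (200*(-143))*(-1/13684) = -28600*(-1/13684) = 650/311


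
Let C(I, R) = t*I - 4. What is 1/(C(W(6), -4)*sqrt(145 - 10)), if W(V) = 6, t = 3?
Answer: sqrt(15)/630 ≈ 0.0061476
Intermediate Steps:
C(I, R) = -4 + 3*I (C(I, R) = 3*I - 4 = -4 + 3*I)
1/(C(W(6), -4)*sqrt(145 - 10)) = 1/((-4 + 3*6)*sqrt(145 - 10)) = 1/((-4 + 18)*sqrt(135)) = 1/(14*(3*sqrt(15))) = 1/(42*sqrt(15)) = sqrt(15)/630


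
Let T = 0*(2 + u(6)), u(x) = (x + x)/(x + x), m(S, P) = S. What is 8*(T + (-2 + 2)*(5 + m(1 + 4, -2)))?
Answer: 0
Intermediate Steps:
u(x) = 1 (u(x) = (2*x)/((2*x)) = (2*x)*(1/(2*x)) = 1)
T = 0 (T = 0*(2 + 1) = 0*3 = 0)
8*(T + (-2 + 2)*(5 + m(1 + 4, -2))) = 8*(0 + (-2 + 2)*(5 + (1 + 4))) = 8*(0 + 0*(5 + 5)) = 8*(0 + 0*10) = 8*(0 + 0) = 8*0 = 0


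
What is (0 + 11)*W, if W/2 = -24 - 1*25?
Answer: -1078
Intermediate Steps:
W = -98 (W = 2*(-24 - 1*25) = 2*(-24 - 25) = 2*(-49) = -98)
(0 + 11)*W = (0 + 11)*(-98) = 11*(-98) = -1078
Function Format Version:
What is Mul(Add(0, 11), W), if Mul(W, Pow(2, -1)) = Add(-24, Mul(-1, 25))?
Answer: -1078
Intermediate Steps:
W = -98 (W = Mul(2, Add(-24, Mul(-1, 25))) = Mul(2, Add(-24, -25)) = Mul(2, -49) = -98)
Mul(Add(0, 11), W) = Mul(Add(0, 11), -98) = Mul(11, -98) = -1078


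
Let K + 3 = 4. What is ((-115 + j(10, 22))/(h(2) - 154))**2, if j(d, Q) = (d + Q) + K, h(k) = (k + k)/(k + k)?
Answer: 6724/23409 ≈ 0.28724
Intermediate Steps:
K = 1 (K = -3 + 4 = 1)
h(k) = 1 (h(k) = (2*k)/((2*k)) = (2*k)*(1/(2*k)) = 1)
j(d, Q) = 1 + Q + d (j(d, Q) = (d + Q) + 1 = (Q + d) + 1 = 1 + Q + d)
((-115 + j(10, 22))/(h(2) - 154))**2 = ((-115 + (1 + 22 + 10))/(1 - 154))**2 = ((-115 + 33)/(-153))**2 = (-82*(-1/153))**2 = (82/153)**2 = 6724/23409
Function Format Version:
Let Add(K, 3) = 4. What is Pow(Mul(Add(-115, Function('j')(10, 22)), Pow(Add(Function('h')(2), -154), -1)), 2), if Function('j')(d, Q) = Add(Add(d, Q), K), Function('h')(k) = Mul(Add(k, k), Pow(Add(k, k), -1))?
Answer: Rational(6724, 23409) ≈ 0.28724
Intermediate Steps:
K = 1 (K = Add(-3, 4) = 1)
Function('h')(k) = 1 (Function('h')(k) = Mul(Mul(2, k), Pow(Mul(2, k), -1)) = Mul(Mul(2, k), Mul(Rational(1, 2), Pow(k, -1))) = 1)
Function('j')(d, Q) = Add(1, Q, d) (Function('j')(d, Q) = Add(Add(d, Q), 1) = Add(Add(Q, d), 1) = Add(1, Q, d))
Pow(Mul(Add(-115, Function('j')(10, 22)), Pow(Add(Function('h')(2), -154), -1)), 2) = Pow(Mul(Add(-115, Add(1, 22, 10)), Pow(Add(1, -154), -1)), 2) = Pow(Mul(Add(-115, 33), Pow(-153, -1)), 2) = Pow(Mul(-82, Rational(-1, 153)), 2) = Pow(Rational(82, 153), 2) = Rational(6724, 23409)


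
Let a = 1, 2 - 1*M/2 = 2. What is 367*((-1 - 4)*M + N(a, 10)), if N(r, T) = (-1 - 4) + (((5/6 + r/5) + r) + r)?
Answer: -21653/30 ≈ -721.77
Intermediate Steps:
M = 0 (M = 4 - 2*2 = 4 - 4 = 0)
N(r, T) = -25/6 + 11*r/5 (N(r, T) = -5 + (((5*(⅙) + r*(⅕)) + r) + r) = -5 + (((⅚ + r/5) + r) + r) = -5 + ((⅚ + 6*r/5) + r) = -5 + (⅚ + 11*r/5) = -25/6 + 11*r/5)
367*((-1 - 4)*M + N(a, 10)) = 367*((-1 - 4)*0 + (-25/6 + (11/5)*1)) = 367*(-5*0 + (-25/6 + 11/5)) = 367*(0 - 59/30) = 367*(-59/30) = -21653/30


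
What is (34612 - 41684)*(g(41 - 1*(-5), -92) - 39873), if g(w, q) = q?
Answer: 282632480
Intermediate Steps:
(34612 - 41684)*(g(41 - 1*(-5), -92) - 39873) = (34612 - 41684)*(-92 - 39873) = -7072*(-39965) = 282632480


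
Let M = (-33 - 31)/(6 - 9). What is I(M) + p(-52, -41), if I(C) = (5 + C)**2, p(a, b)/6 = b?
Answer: 4027/9 ≈ 447.44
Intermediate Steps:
p(a, b) = 6*b
M = 64/3 (M = -64/(-3) = -64*(-1/3) = 64/3 ≈ 21.333)
I(M) + p(-52, -41) = (5 + 64/3)**2 + 6*(-41) = (79/3)**2 - 246 = 6241/9 - 246 = 4027/9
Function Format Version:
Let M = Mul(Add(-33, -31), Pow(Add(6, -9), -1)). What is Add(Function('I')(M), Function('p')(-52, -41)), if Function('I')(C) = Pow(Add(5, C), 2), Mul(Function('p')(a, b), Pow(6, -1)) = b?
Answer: Rational(4027, 9) ≈ 447.44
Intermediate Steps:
Function('p')(a, b) = Mul(6, b)
M = Rational(64, 3) (M = Mul(-64, Pow(-3, -1)) = Mul(-64, Rational(-1, 3)) = Rational(64, 3) ≈ 21.333)
Add(Function('I')(M), Function('p')(-52, -41)) = Add(Pow(Add(5, Rational(64, 3)), 2), Mul(6, -41)) = Add(Pow(Rational(79, 3), 2), -246) = Add(Rational(6241, 9), -246) = Rational(4027, 9)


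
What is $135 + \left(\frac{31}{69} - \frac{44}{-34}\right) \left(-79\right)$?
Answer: $- \frac{3200}{1173} \approx -2.728$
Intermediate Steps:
$135 + \left(\frac{31}{69} - \frac{44}{-34}\right) \left(-79\right) = 135 + \left(31 \cdot \frac{1}{69} - - \frac{22}{17}\right) \left(-79\right) = 135 + \left(\frac{31}{69} + \frac{22}{17}\right) \left(-79\right) = 135 + \frac{2045}{1173} \left(-79\right) = 135 - \frac{161555}{1173} = - \frac{3200}{1173}$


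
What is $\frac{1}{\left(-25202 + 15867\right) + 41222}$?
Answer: $\frac{1}{31887} \approx 3.1361 \cdot 10^{-5}$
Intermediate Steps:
$\frac{1}{\left(-25202 + 15867\right) + 41222} = \frac{1}{-9335 + 41222} = \frac{1}{31887}$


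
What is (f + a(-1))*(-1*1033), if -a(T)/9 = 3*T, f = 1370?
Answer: -1443101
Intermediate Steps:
a(T) = -27*T
(f + a(-1))*(-1*1033) = (1370 - 27*(-1))*(-1*1033) = (1370 + 27)*(-1033) = 1397*(-1033) = -1443101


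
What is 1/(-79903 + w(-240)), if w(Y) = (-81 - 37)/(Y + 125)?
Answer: -115/9188727 ≈ -1.2515e-5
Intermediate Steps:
w(Y) = -118/(125 + Y)
1/(-79903 + w(-240)) = 1/(-79903 - 118/(125 - 240)) = 1/(-79903 - 118/(-115)) = 1/(-79903 - 118*(-1/115)) = 1/(-79903 + 118/115) = 1/(-9188727/115) = -115/9188727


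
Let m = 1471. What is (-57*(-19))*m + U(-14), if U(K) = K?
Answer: 1593079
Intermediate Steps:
(-57*(-19))*m + U(-14) = -57*(-19)*1471 - 14 = 1083*1471 - 14 = 1593093 - 14 = 1593079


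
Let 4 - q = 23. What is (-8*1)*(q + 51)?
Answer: -256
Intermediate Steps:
q = -19 (q = 4 - 1*23 = 4 - 23 = -19)
(-8*1)*(q + 51) = (-8*1)*(-19 + 51) = -8*32 = -256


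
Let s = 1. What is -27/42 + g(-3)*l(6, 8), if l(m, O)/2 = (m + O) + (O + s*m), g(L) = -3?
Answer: -2361/14 ≈ -168.64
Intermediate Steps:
l(m, O) = 4*O + 4*m (l(m, O) = 2*((m + O) + (O + 1*m)) = 2*((O + m) + (O + m)) = 2*(2*O + 2*m) = 4*O + 4*m)
-27/42 + g(-3)*l(6, 8) = -27/42 - 3*(4*8 + 4*6) = -27*1/42 - 3*(32 + 24) = -9/14 - 3*56 = -9/14 - 168 = -2361/14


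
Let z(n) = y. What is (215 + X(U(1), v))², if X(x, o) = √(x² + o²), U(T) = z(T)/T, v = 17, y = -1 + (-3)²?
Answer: (215 + √353)² ≈ 54657.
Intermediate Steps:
y = 8 (y = -1 + 9 = 8)
z(n) = 8
U(T) = 8/T
X(x, o) = √(o² + x²)
(215 + X(U(1), v))² = (215 + √(17² + (8/1)²))² = (215 + √(289 + (8*1)²))² = (215 + √(289 + 8²))² = (215 + √(289 + 64))² = (215 + √353)²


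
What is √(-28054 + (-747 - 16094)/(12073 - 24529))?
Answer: I*√120900628918/2076 ≈ 167.49*I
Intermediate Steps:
√(-28054 + (-747 - 16094)/(12073 - 24529)) = √(-28054 - 16841/(-12456)) = √(-28054 - 16841*(-1/12456)) = √(-28054 + 16841/12456) = √(-349423783/12456) = I*√120900628918/2076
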